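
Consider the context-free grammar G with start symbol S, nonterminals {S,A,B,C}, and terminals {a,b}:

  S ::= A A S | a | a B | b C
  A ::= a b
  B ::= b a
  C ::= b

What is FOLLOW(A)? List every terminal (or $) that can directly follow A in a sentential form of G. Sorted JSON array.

FIRST sets, iterate to fixpoint:
round 1:
  A via A→a b: +{a}
  B via B→b a: +{b}
  C via C→b: +{b}
  S via S→A A S: +{a}
  S via S→b C: +{b}
  S: {a,b}  A: {a}  B: {b}  C: {b}
round 2: done
  S: {a,b}  A: {a}  B: {b}  C: {b}

Compute FOLLOW by fixpoint:
initialize: $ ∈ FOLLOW(S)
iter 1:
  S→A A S: FOLLOW(A) ⊇ FIRST(A) = {a}; new: +{a}
  S→A A S: FOLLOW(A) ⊇ FIRST(S) = {a,b}; new: +{b}
  S→a B: FOLLOW(B) ⊇ FOLLOW(S) ⊇ {$}; new: +{$}
  S→b C: FOLLOW(C) ⊇ FOLLOW(S) ⊇ {$}; new: +{$}
  FOLLOW(S)={$}  FOLLOW(A)={a,b}  FOLLOW(B)={$}  FOLLOW(C)={$}
iter 2: done
  FOLLOW(S)={$}  FOLLOW(A)={a,b}  FOLLOW(B)={$}  FOLLOW(C)={$}

FOLLOW(A) = ["a", "b"]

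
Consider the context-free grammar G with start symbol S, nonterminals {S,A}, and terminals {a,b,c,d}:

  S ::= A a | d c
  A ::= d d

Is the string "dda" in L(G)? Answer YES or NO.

Convert to CNF:
  S -> A T1 | T0 T2
  A -> T0 T0
  T0 -> d
  T1 -> a
  T2 -> c

CYK table (by increasing span):
  [0..0]={T0}  "d"  orig:{}
  [1..1]={T0}  "d"  orig:{}
  [2..2]={T1}  "a"  orig:{}
  [0..1]={A}  "dd"
  [1..2]=∅  "da"
  [0..2]={S}  "dda"

S ∈ T[0,2] ⇒ YES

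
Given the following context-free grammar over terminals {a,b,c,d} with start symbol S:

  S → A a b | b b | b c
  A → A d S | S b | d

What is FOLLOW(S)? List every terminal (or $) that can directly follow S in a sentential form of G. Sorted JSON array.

Compute FIRST by fixpoint:
round 1:
  A via A→d: +{d}
  S via S→A a b: +{d}
  S via S→b b: +{b}
  S: {b,d}  A: {d}
round 2:
  A via A→S b: +{b}
  S: {b,d}  A: {b,d}
round 3: (no change)
  S: {b,d}  A: {b,d}

Compute FOLLOW by fixpoint:
seed FOLLOW(S) with $
iter 1:
  A→A d S: FOLLOW(A) ⊇ FIRST(d) = {d}; new: +{d}
  A→A d S: FOLLOW(S) ⊇ FOLLOW(A) ⊇ {d}; new: +{d}
  A→S b: FOLLOW(S) ⊇ FIRST(b) = {b}; new: +{b}
  S→A a b: FOLLOW(A) ⊇ FIRST(a) = {a}; new: +{a}
  S: {$,b,d}  A: {a,d}
iter 2:
  A→A d S: FOLLOW(S) ⊇ FOLLOW(A) ⊇ {a,d}; new: +{a}
  S: {$,a,b,d}  A: {a,d}
iter 3: (stable)
  S: {$,a,b,d}  A: {a,d}

FOLLOW(S) = ["$", "a", "b", "d"]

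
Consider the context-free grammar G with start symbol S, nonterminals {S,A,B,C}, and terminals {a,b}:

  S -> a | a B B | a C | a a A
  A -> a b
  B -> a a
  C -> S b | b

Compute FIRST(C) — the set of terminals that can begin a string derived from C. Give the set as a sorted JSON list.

Compute FIRST by fixpoint:
[1]
  A via A→a b: +{a}
  B via B→a a: +{a}
  C via C→b: +{b}
  S via S→a: +{a}
  S: {a}  A: {a}  B: {a}  C: {b}
[2]
  C via C→S b: +{a}
  S: {a}  A: {a}  B: {a}  C: {a,b}
[3] (no change)
  S: {a}  A: {a}  B: {a}  C: {a,b}

FIRST(C) = ["a", "b"]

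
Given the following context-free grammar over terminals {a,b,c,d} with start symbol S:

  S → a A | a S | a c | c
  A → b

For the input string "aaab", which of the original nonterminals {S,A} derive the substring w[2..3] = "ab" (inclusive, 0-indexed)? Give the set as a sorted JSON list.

Convert to CNF:
  S -> T0 A | T0 S | T0 T1 | c
  A -> b
  T0 -> a
  T1 -> c

CYK table (by increasing span) — only the sub-triangle for w[2..3]:
  [2..2]={T0}  "a"  orig:{}
  [3..3]={A}  "b"
  [2..3]={S}  "ab"

Original NTs in T[2,3] deriving "ab": ["S"]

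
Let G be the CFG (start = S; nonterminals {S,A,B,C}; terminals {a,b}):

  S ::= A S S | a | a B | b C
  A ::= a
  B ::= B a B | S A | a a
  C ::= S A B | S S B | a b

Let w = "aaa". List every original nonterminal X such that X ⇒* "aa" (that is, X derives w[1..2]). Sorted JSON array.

CNF form of G:
  S -> A X5 | T0 B | T1 C | a
  A -> a
  B -> B X2 | S A | T0 T0
  C -> S X3 | S X4 | T0 T1
  T0 -> a
  T1 -> b
  X2 -> T0 B
  X3 -> A B
  X4 -> S B
  X5 -> S S

CYK fill — only the sub-triangle for w[1..2]:
  T[1,1] 'a' = {A,S,T0}  orig:{A,S}
  T[2,2] 'a' = {A,S,T0}  orig:{A,S}
  T[1,2] 'aa' = {B,X5}  orig:{B}

Original NTs in T[1,2] deriving "aa": ["B"]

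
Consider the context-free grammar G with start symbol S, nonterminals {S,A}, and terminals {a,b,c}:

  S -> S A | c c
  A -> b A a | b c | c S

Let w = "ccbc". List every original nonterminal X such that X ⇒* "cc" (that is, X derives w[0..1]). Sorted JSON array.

CNF form of G:
  S -> S A | T2 T2
  A -> T0 T2 | T0 X3 | T2 S
  T0 -> b
  T1 -> a
  T2 -> c
  X3 -> A T1

Fill CYK table bottom-up — only the sub-triangle for w[0..1]:
  cell(0,0) c: {T2}  orig:{}
  cell(1,1) c: {T2}  orig:{}
  cell(0,1) cc: {S}

Original NTs in T[0,1] deriving "cc": ["S"]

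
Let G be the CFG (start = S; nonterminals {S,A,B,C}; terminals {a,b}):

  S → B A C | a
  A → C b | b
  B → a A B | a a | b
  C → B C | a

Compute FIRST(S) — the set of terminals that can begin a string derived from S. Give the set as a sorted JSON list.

FIRST iteration:
round 1:
  A via A→b: +{b}
  B via B→a A B: +{a}
  B via B→b: +{b}
  C via C→B C: +{a,b}
  S via S→B A C: +{a,b}
  S: {a,b}  A: {b}  B: {a,b}  C: {a,b}
round 2:
  A via A→C b: +{a}
  S: {a,b}  A: {a,b}  B: {a,b}  C: {a,b}
round 3: (stable)
  S: {a,b}  A: {a,b}  B: {a,b}  C: {a,b}

FIRST(S) = ["a", "b"]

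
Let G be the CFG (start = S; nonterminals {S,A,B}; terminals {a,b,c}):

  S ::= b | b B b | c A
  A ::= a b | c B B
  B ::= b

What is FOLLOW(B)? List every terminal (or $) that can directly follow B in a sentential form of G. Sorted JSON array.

FIRST sets, iterate to fixpoint:
[1]
  A via A→a b: +{a}
  A via A→c B B: +{c}
  B via B→b: +{b}
  S via S→b: +{b}
  S via S→c A: +{c}
  FIRST[S]={b,c}  FIRST[A]={a,c}  FIRST[B]={b}
[2] done
  FIRST[S]={b,c}  FIRST[A]={a,c}  FIRST[B]={b}

Compute FOLLOW by fixpoint:
seed FOLLOW(S) with $
[1]
  A→c B B: FOLLOW(B) ⊇ FIRST(B) = {b}; new: +{b}
  S→c A: FOLLOW(A) ⊇ FOLLOW(S) ⊇ {$}; new: +{$}
  FOLLOW[S]={$}  FOLLOW[A]={$}  FOLLOW[B]={b}
[2]
  A→c B B: FOLLOW(B) ⊇ FOLLOW(A) ⊇ {$}; new: +{$}
  FOLLOW[S]={$}  FOLLOW[A]={$}  FOLLOW[B]={$,b}
[3] (no change)
  FOLLOW[S]={$}  FOLLOW[A]={$}  FOLLOW[B]={$,b}

FOLLOW(B) = ["$", "b"]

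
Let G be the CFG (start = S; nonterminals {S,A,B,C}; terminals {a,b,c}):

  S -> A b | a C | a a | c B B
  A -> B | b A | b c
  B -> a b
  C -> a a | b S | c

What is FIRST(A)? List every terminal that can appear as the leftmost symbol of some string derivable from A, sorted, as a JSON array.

Compute FIRST by fixpoint:
pass 1:
  A via A→b A: +{b}
  B via B→a b: +{a}
  C via C→a a: +{a}
  C via C→b S: +{b}
  C via C→c: +{c}
  S via S→A b: +{b}
  S via S→a C: +{a}
  S via S→c B B: +{c}
  FIRST[S]={a,b,c}  FIRST[A]={b}  FIRST[B]={a}  FIRST[C]={a,b,c}
pass 2:
  A via A→B: +{a}
  FIRST[S]={a,b,c}  FIRST[A]={a,b}  FIRST[B]={a}  FIRST[C]={a,b,c}
pass 3: — fixpoint
  FIRST[S]={a,b,c}  FIRST[A]={a,b}  FIRST[B]={a}  FIRST[C]={a,b,c}

FIRST(A) = ["a", "b"]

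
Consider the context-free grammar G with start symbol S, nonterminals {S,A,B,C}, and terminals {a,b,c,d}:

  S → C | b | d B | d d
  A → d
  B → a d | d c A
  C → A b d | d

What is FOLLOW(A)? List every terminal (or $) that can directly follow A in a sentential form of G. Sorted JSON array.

FIRST iteration:
round 1:
  A via A→d: +{d}
  B via B→a d: +{a}
  B via B→d c A: +{d}
  C via C→A b d: +{d}
  S via S→C: +{d}
  S via S→b: +{b}
  S: {b,d}  A: {d}  B: {a,d}  C: {d}
round 2: done
  S: {b,d}  A: {d}  B: {a,d}  C: {d}

FOLLOW sets:
seed FOLLOW(S) with $
iter 1:
  C→A b d: FOLLOW(A) ⊇ FIRST(b) = {b}; new: +{b}
  S→C: FOLLOW(C) ⊇ FOLLOW(S) ⊇ {$}; new: +{$}
  S→d B: FOLLOW(B) ⊇ FOLLOW(S) ⊇ {$}; new: +{$}
  S: {$}  A: {b}  B: {$}  C: {$}
iter 2:
  B→d c A: FOLLOW(A) ⊇ FOLLOW(B) ⊇ {$}; new: +{$}
  S: {$}  A: {$,b}  B: {$}  C: {$}
iter 3: (no change)
  S: {$}  A: {$,b}  B: {$}  C: {$}

FOLLOW(A) = ["$", "b"]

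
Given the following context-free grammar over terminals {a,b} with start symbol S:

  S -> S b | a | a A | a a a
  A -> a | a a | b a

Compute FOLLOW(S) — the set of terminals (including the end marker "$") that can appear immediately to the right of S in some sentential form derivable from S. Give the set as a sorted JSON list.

Compute FIRST by fixpoint:
pass 1:
  A via A→a: +{a}
  A via A→b a: +{b}
  S via S→a: +{a}
  FIRST(S)={a}  FIRST(A)={a,b}
pass 2: (stable)
  FIRST(S)={a}  FIRST(A)={a,b}

FOLLOW iteration:
initialize: $ ∈ FOLLOW(S)
round 1:
  S→S b: FOLLOW(S) ⊇ FIRST(b) = {b}; new: +{b}
  S→a A: FOLLOW(A) ⊇ FOLLOW(S) ⊇ {$,b}; new: +{$,b}
  S: {$,b}  A: {$,b}
round 2: (stable)
  S: {$,b}  A: {$,b}

FOLLOW(S) = ["$", "b"]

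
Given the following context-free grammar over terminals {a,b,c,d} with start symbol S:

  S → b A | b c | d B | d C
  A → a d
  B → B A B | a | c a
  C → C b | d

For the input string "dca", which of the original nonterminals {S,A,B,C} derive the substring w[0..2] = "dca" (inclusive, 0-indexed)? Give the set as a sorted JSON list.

Convert to CNF:
  S -> T1 B | T1 C | T3 A | T3 T2
  A -> T0 T1
  B -> B X4 | T2 T0 | a
  C -> C T3 | d
  T0 -> a
  T1 -> d
  T2 -> c
  T3 -> b
  X4 -> A B

Fill CYK table bottom-up — only the sub-triangle for w[0..2]:
  [0..0]={C,T1}  "d"  orig:{C}
  [1..1]={T2}  "c"  orig:{}
  [2..2]={B,T0}  "a"  orig:{B}
  [0..1]=∅  "dc"
  [1..2]={B}  "ca"
  [0..2]={S}  "dca"

Original NTs in T[0,2] deriving "dca": ["S"]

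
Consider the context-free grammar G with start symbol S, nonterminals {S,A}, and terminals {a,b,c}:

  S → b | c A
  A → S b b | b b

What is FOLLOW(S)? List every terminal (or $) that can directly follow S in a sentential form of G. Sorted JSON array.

Compute FIRST by fixpoint:
round 1:
  A via A→b b: +{b}
  S via S→b: +{b}
  S via S→c A: +{c}
  FIRST(S)={b,c}  FIRST(A)={b}
round 2:
  A via A→S b b: +{c}
  FIRST(S)={b,c}  FIRST(A)={b,c}
round 3: (no change)
  FIRST(S)={b,c}  FIRST(A)={b,c}

FOLLOW sets:
FOLLOW(S) := {$}
round 1:
  A→S b b: FOLLOW(S) ⊇ FIRST(b) = {b}; new: +{b}
  S→c A: FOLLOW(A) ⊇ FOLLOW(S) ⊇ {$,b}; new: +{$,b}
  S: {$,b}  A: {$,b}
round 2: (stable)
  S: {$,b}  A: {$,b}

FOLLOW(S) = ["$", "b"]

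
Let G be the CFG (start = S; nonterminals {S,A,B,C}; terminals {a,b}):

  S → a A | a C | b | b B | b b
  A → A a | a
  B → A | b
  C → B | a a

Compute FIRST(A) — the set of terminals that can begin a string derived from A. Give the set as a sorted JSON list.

Compute FIRST by fixpoint:
round 1:
  A via A→a: +{a}
  B via B→A: +{a}
  B via B→b: +{b}
  C via C→B: +{a,b}
  S via S→a A: +{a}
  S via S→b: +{b}
  FIRST(S)={a,b}  FIRST(A)={a}  FIRST(B)={a,b}  FIRST(C)={a,b}
round 2: (stable)
  FIRST(S)={a,b}  FIRST(A)={a}  FIRST(B)={a,b}  FIRST(C)={a,b}

FIRST(A) = ["a"]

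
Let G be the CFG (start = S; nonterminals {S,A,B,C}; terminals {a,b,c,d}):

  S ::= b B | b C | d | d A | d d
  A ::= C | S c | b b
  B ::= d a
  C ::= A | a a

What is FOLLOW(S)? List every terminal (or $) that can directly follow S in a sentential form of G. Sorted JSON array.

FIRST iteration:
pass 1:
  A via A→b b: +{b}
  B via B→d a: +{d}
  C via C→A: +{b}
  C via C→a a: +{a}
  S via S→b B: +{b}
  S via S→d: +{d}
  FIRST(S)={b,d}  FIRST(A)={b}  FIRST(B)={d}  FIRST(C)={a,b}
pass 2:
  A via A→C: +{a}
  A via A→S c: +{d}
  C via C→A: +{d}
  FIRST(S)={b,d}  FIRST(A)={a,b,d}  FIRST(B)={d}  FIRST(C)={a,b,d}
pass 3: done
  FIRST(S)={b,d}  FIRST(A)={a,b,d}  FIRST(B)={d}  FIRST(C)={a,b,d}

Compute FOLLOW by fixpoint:
seed FOLLOW(S) with $
pass 1:
  A→S c: FOLLOW(S) ⊇ FIRST(c) = {c}; new: +{c}
  S→b B: FOLLOW(B) ⊇ FOLLOW(S) ⊇ {$,c}; new: +{$,c}
  S→b C: FOLLOW(C) ⊇ FOLLOW(S) ⊇ {$,c}; new: +{$,c}
  S→d A: FOLLOW(A) ⊇ FOLLOW(S) ⊇ {$,c}; new: +{$,c}
  FOLLOW(S)={$,c}  FOLLOW(A)={$,c}  FOLLOW(B)={$,c}  FOLLOW(C)={$,c}
pass 2: (no change)
  FOLLOW(S)={$,c}  FOLLOW(A)={$,c}  FOLLOW(B)={$,c}  FOLLOW(C)={$,c}

FOLLOW(S) = ["$", "c"]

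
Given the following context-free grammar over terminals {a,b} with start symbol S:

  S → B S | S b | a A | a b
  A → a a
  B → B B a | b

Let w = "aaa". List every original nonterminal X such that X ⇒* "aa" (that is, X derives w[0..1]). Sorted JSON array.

Convert to CNF:
  S -> B S | S T1 | T0 A | T0 T1
  A -> T0 T0
  B -> B X2 | b
  T0 -> a
  T1 -> b
  X2 -> B T0

Fill CYK table bottom-up, restricted to cells inside w[0..1]:
  cell(0,0) a: {T0}  orig:{}
  cell(1,1) a: {T0}  orig:{}
  cell(0,1) aa: {A}

Original NTs in T[0,1] deriving "aa": ["A"]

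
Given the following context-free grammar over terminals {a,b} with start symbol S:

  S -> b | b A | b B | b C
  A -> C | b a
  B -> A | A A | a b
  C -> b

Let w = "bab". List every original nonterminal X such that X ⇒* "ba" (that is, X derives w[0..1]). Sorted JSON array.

CNF form of G:
  S -> T0 A | T0 B | T0 C | b
  A -> T0 T1 | b
  B -> A A | T0 T1 | T1 T0 | b
  C -> b
  T0 -> b
  T1 -> a

CYK table (by increasing span) — only the sub-triangle for w[0..1]:
  T[0,0] 'b' = {A,B,C,S,T0}  orig:{A,B,C,S}
  T[1,1] 'a' = {T1}  orig:{}
  T[0,1] 'ba' = {A,B}

Original NTs in T[0,1] deriving "ba": ["A", "B"]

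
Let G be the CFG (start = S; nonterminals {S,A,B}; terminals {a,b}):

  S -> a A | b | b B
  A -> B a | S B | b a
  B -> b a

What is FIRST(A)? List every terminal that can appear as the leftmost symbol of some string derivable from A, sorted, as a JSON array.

FIRST iteration:
round 1:
  A via A→b a: +{b}
  B via B→b a: +{b}
  S via S→a A: +{a}
  S via S→b: +{b}
  FIRST[S]={a,b}  FIRST[A]={b}  FIRST[B]={b}
round 2:
  A via A→S B: +{a}
  FIRST[S]={a,b}  FIRST[A]={a,b}  FIRST[B]={b}
round 3: done
  FIRST[S]={a,b}  FIRST[A]={a,b}  FIRST[B]={b}

FIRST(A) = ["a", "b"]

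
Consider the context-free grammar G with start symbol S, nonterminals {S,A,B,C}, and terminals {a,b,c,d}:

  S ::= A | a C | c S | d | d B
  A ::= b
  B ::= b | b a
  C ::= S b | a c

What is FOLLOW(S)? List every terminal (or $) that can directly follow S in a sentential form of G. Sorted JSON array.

FIRST iteration:
pass 1:
  A via A→b: +{b}
  B via B→b: +{b}
  C via C→a c: +{a}
  S via S→A: +{b}
  S via S→a C: +{a}
  S via S→c S: +{c}
  S via S→d: +{d}
  S: {a,b,c,d}  A: {b}  B: {b}  C: {a}
pass 2:
  C via C→S b: +{b,c,d}
  S: {a,b,c,d}  A: {b}  B: {b}  C: {a,b,c,d}
pass 3: — fixpoint
  S: {a,b,c,d}  A: {b}  B: {b}  C: {a,b,c,d}

FOLLOW sets:
seed FOLLOW(S) with $
round 1:
  C→S b: FOLLOW(S) ⊇ FIRST(b) = {b}; new: +{b}
  S→A: FOLLOW(A) ⊇ FOLLOW(S) ⊇ {$,b}; new: +{$,b}
  S→a C: FOLLOW(C) ⊇ FOLLOW(S) ⊇ {$,b}; new: +{$,b}
  S→d B: FOLLOW(B) ⊇ FOLLOW(S) ⊇ {$,b}; new: +{$,b}
  S: {$,b}  A: {$,b}  B: {$,b}  C: {$,b}
round 2: (no change)
  S: {$,b}  A: {$,b}  B: {$,b}  C: {$,b}

FOLLOW(S) = ["$", "b"]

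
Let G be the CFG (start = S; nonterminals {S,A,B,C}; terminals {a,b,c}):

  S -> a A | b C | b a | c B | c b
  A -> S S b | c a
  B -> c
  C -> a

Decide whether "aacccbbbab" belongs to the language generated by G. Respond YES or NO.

Convert to CNF:
  S -> T0 C | T0 T2 | T1 B | T1 T0 | T2 A
  A -> S X3 | T1 T2
  B -> c
  C -> a
  T0 -> b
  T1 -> c
  T2 -> a
  X3 -> S T0

CYK table (by increasing span):
  [0..0]={C,T2}  "a"  orig:{C}
  [1..1]={C,T2}  "a"  orig:{C}
  [2..2]={B,T1}  "c"  orig:{B}
  [3..3]={B,T1}  "c"  orig:{B}
  [4..4]={B,T1}  "c"  orig:{B}
  [5..5]={T0}  "b"  orig:{}
  [6..6]={T0}  "b"  orig:{}
  [7..7]={T0}  "b"  orig:{}
  [8..8]={C,T2}  "a"  orig:{C}
  [9..9]={T0}  "b"  orig:{}
  [0..1]=∅  "aa"
  [1..2]=∅  "ac"
  [2..3]={S}  "cc"
  [3..4]={S}  "cc"
  [4..5]={S}  "cb"
  [5..6]=∅  "bb"
  [6..7]=∅  "bb"
  [7..8]={S}  "ba"
  [8..9]=∅  "ab"
  [0..2]=∅  "aac"
  [1..3]=∅  "acc"
  [2..4]=∅  "ccc"
  [3..5]={X3}  "ccb"  orig:{}
  [4..6]={X3}  "cbb"  orig:{}
  [5..7]=∅  "bbb"
  [6..8]=∅  "bba"
  [7..9]={X3}  "bab"  orig:{}
  [0..3]=∅  "aacc"
  [1..4]=∅  "accc"
  [2..5]=∅  "cccb"
  [3..6]=∅  "ccbb"
  [4..7]=∅  "cbbb"
  [5..8]=∅  "bbba"
  [6..9]=∅  "bbab"
  [0..4]=∅  "aaccc"
  [1..5]=∅  "acccb"
  [2..6]={A}  "cccbb"
  [3..7]=∅  "ccbbb"
  [4..8]=∅  "cbbba"
  [5..9]=∅  "bbbab"
  [0..5]=∅  "aacccb"
  [1..6]={S}  "acccbb"
  [2..7]=∅  "cccbbb"
  [3..8]=∅  "ccbbba"
  [4..9]=∅  "cbbbab"
  [0..6]=∅  "aacccbb"
  [1..7]={X3}  "acccbbb"  orig:{}
  [2..8]=∅  "cccbbba"
  [3..9]=∅  "ccbbbab"
  [0..7]=∅  "aacccbbb"
  [1..8]=∅  "acccbbba"
  [2..9]=∅  "cccbbbab"
  [0..8]=∅  "aacccbbba"
  [1..9]={A}  "acccbbbab"
  [0..9]={S}  "aacccbbbab"

S ∈ T[0,9] ⇒ YES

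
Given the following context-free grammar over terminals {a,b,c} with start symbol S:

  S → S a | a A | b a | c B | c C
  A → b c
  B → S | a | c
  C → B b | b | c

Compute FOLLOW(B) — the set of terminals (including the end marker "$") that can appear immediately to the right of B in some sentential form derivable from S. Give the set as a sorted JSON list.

Compute FIRST by fixpoint:
[1]
  A via A→b c: +{b}
  B via B→a: +{a}
  B via B→c: +{c}
  C via C→B b: +{a,c}
  C via C→b: +{b}
  S via S→a A: +{a}
  S via S→b a: +{b}
  S via S→c B: +{c}
  FIRST(S)={a,b,c}  FIRST(A)={b}  FIRST(B)={a,c}  FIRST(C)={a,b,c}
[2]
  B via B→S: +{b}
  FIRST(S)={a,b,c}  FIRST(A)={b}  FIRST(B)={a,b,c}  FIRST(C)={a,b,c}
[3] (no change)
  FIRST(S)={a,b,c}  FIRST(A)={b}  FIRST(B)={a,b,c}  FIRST(C)={a,b,c}

Compute FOLLOW by fixpoint:
FOLLOW(S) := {$}
[1]
  C→B b: FOLLOW(B) ⊇ FIRST(b) = {b}; new: +{b}
  S→S a: FOLLOW(S) ⊇ FIRST(a) = {a}; new: +{a}
  S→a A: FOLLOW(A) ⊇ FOLLOW(S) ⊇ {$,a}; new: +{$,a}
  S→c B: FOLLOW(B) ⊇ FOLLOW(S) ⊇ {$,a}; new: +{$,a}
  S→c C: FOLLOW(C) ⊇ FOLLOW(S) ⊇ {$,a}; new: +{$,a}
  S: {$,a}  A: {$,a}  B: {$,a,b}  C: {$,a}
[2]
  B→S: FOLLOW(S) ⊇ FOLLOW(B) ⊇ {$,a,b}; new: +{b}
  S→a A: FOLLOW(A) ⊇ FOLLOW(S) ⊇ {$,a,b}; new: +{b}
  S→c C: FOLLOW(C) ⊇ FOLLOW(S) ⊇ {$,a,b}; new: +{b}
  S: {$,a,b}  A: {$,a,b}  B: {$,a,b}  C: {$,a,b}
[3] — fixpoint
  S: {$,a,b}  A: {$,a,b}  B: {$,a,b}  C: {$,a,b}

FOLLOW(B) = ["$", "a", "b"]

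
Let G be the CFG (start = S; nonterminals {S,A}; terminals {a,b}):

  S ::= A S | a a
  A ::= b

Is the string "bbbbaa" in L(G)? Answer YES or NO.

Convert to CNF:
  S -> A S | T0 T0
  A -> b
  T0 -> a

Fill CYK table bottom-up:
  [0..0]={A}  "b"
  [1..1]={A}  "b"
  [2..2]={A}  "b"
  [3..3]={A}  "b"
  [4..4]={T0}  "a"  orig:{}
  [5..5]={T0}  "a"  orig:{}
  [0..1]=∅  "bb"
  [1..2]=∅  "bb"
  [2..3]=∅  "bb"
  [3..4]=∅  "ba"
  [4..5]={S}  "aa"
  [0..2]=∅  "bbb"
  [1..3]=∅  "bbb"
  [2..4]=∅  "bba"
  [3..5]={S}  "baa"
  [0..3]=∅  "bbbb"
  [1..4]=∅  "bbba"
  [2..5]={S}  "bbaa"
  [0..4]=∅  "bbbba"
  [1..5]={S}  "bbbaa"
  [0..5]={S}  "bbbbaa"

S ∈ T[0,5] ⇒ YES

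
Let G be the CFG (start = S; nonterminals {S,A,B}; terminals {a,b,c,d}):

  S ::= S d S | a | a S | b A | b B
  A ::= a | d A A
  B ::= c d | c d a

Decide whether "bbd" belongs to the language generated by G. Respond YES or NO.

Convert to CNF:
  S -> S X6 | T2 S | T3 A | T3 B | a
  A -> T0 X4 | a
  B -> T1 T0 | T1 X5
  T0 -> d
  T1 -> c
  T2 -> a
  T3 -> b
  X4 -> A A
  X5 -> T0 T2
  X6 -> T0 S

Fill CYK table bottom-up:
  cell(0,0) b: {T3}  orig:{}
  cell(1,1) b: {T3}  orig:{}
  cell(2,2) d: {T0}  orig:{}
  cell(0,1) bb: ∅
  cell(1,2) bd: ∅
  cell(0,2) bbd: ∅

S ∉ T[0,2] ⇒ NO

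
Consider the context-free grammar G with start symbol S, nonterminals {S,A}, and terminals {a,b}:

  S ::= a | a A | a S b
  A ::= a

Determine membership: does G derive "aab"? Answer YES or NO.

CNF form of G:
  S -> T0 A | T0 X2 | a
  A -> a
  T0 -> a
  T1 -> b
  X2 -> S T1

Fill CYK table bottom-up:
  T[0,0] 'a' = {A,S,T0}  orig:{A,S}
  T[1,1] 'a' = {A,S,T0}  orig:{A,S}
  T[2,2] 'b' = {T1}  orig:{}
  T[0,1] 'aa' = {S}
  T[1,2] 'ab' = {X2}  orig:{}
  T[0,2] 'aab' = {S,X2}  orig:{S}

S ∈ T[0,2] ⇒ YES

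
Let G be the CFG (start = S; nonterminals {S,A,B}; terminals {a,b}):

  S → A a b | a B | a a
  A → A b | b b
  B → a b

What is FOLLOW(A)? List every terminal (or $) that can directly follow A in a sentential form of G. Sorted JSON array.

FIRST sets, iterate to fixpoint:
[1]
  A via A→b b: +{b}
  B via B→a b: +{a}
  S via S→A a b: +{b}
  S via S→a B: +{a}
  FIRST[S]={a,b}  FIRST[A]={b}  FIRST[B]={a}
[2] — fixpoint
  FIRST[S]={a,b}  FIRST[A]={b}  FIRST[B]={a}

Compute FOLLOW by fixpoint:
FOLLOW(S) := {$}
round 1:
  A→A b: FOLLOW(A) ⊇ FIRST(b) = {b}; new: +{b}
  S→A a b: FOLLOW(A) ⊇ FIRST(a) = {a}; new: +{a}
  S→a B: FOLLOW(B) ⊇ FOLLOW(S) ⊇ {$}; new: +{$}
  S: {$}  A: {a,b}  B: {$}
round 2: — fixpoint
  S: {$}  A: {a,b}  B: {$}

FOLLOW(A) = ["a", "b"]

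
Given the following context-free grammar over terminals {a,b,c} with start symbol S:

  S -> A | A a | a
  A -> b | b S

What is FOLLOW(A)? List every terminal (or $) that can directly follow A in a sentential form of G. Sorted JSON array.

FIRST iteration:
round 1:
  A via A→b: +{b}
  S via S→A: +{b}
  S via S→a: +{a}
  S: {a,b}  A: {b}
round 2: — fixpoint
  S: {a,b}  A: {b}

FOLLOW sets:
seed FOLLOW(S) with $
pass 1:
  S→A: FOLLOW(A) ⊇ FOLLOW(S) ⊇ {$}; new: +{$}
  S→A a: FOLLOW(A) ⊇ FIRST(a) = {a}; new: +{a}
  FOLLOW[S]={$}  FOLLOW[A]={$,a}
pass 2:
  A→b S: FOLLOW(S) ⊇ FOLLOW(A) ⊇ {$,a}; new: +{a}
  FOLLOW[S]={$,a}  FOLLOW[A]={$,a}
pass 3: (stable)
  FOLLOW[S]={$,a}  FOLLOW[A]={$,a}

FOLLOW(A) = ["$", "a"]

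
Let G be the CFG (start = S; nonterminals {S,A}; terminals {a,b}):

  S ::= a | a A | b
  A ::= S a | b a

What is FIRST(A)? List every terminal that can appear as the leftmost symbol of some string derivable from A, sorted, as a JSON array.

Compute FIRST by fixpoint:
round 1:
  A via A→b a: +{b}
  S via S→a: +{a}
  S via S→b: +{b}
  FIRST(S)={a,b}  FIRST(A)={b}
round 2:
  A via A→S a: +{a}
  FIRST(S)={a,b}  FIRST(A)={a,b}
round 3: done
  FIRST(S)={a,b}  FIRST(A)={a,b}

FIRST(A) = ["a", "b"]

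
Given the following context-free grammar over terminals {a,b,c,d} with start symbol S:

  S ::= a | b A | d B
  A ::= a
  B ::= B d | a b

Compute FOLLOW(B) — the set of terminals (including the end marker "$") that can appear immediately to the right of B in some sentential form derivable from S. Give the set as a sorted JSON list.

FIRST sets, iterate to fixpoint:
iter 1:
  A via A→a: +{a}
  B via B→a b: +{a}
  S via S→a: +{a}
  S via S→b A: +{b}
  S via S→d B: +{d}
  S: {a,b,d}  A: {a}  B: {a}
iter 2: done
  S: {a,b,d}  A: {a}  B: {a}

FOLLOW iteration:
seed FOLLOW(S) with $
[1]
  B→B d: FOLLOW(B) ⊇ FIRST(d) = {d}; new: +{d}
  S→b A: FOLLOW(A) ⊇ FOLLOW(S) ⊇ {$}; new: +{$}
  S→d B: FOLLOW(B) ⊇ FOLLOW(S) ⊇ {$}; new: +{$}
  FOLLOW(S)={$}  FOLLOW(A)={$}  FOLLOW(B)={$,d}
[2] (no change)
  FOLLOW(S)={$}  FOLLOW(A)={$}  FOLLOW(B)={$,d}

FOLLOW(B) = ["$", "d"]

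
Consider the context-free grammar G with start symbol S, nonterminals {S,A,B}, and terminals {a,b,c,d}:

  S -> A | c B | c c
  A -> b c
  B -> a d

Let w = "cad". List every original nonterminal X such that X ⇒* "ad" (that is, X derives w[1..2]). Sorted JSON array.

Convert to CNF:
  S -> T0 T1 | T1 B | T1 T1
  A -> T0 T1
  B -> T2 T3
  T0 -> b
  T1 -> c
  T2 -> a
  T3 -> d

CYK table (by increasing span), restricted to cells inside w[1..2]:
  T[1,1] 'a' = {T2}  orig:{}
  T[2,2] 'd' = {T3}  orig:{}
  T[1,2] 'ad' = {B}

Original NTs in T[1,2] deriving "ad": ["B"]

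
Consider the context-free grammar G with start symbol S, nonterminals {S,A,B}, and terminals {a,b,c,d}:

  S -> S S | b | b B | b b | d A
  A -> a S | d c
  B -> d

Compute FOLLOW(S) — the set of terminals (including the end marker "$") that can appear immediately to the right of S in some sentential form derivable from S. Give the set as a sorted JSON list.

FIRST iteration:
iter 1:
  A via A→a S: +{a}
  A via A→d c: +{d}
  B via B→d: +{d}
  S via S→b: +{b}
  S via S→d A: +{d}
  S: {b,d}  A: {a,d}  B: {d}
iter 2: done
  S: {b,d}  A: {a,d}  B: {d}

Compute FOLLOW by fixpoint:
FOLLOW(S) := {$}
pass 1:
  S→S S: FOLLOW(S) ⊇ FIRST(S) = {b,d}; new: +{b,d}
  S→b B: FOLLOW(B) ⊇ FOLLOW(S) ⊇ {$,b,d}; new: +{$,b,d}
  S→d A: FOLLOW(A) ⊇ FOLLOW(S) ⊇ {$,b,d}; new: +{$,b,d}
  S: {$,b,d}  A: {$,b,d}  B: {$,b,d}
pass 2: (stable)
  S: {$,b,d}  A: {$,b,d}  B: {$,b,d}

FOLLOW(S) = ["$", "b", "d"]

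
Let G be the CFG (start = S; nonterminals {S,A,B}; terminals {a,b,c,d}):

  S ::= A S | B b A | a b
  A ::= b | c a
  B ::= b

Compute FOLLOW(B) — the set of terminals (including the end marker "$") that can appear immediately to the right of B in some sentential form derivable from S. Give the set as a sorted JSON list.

FIRST sets, iterate to fixpoint:
iter 1:
  A via A→b: +{b}
  A via A→c a: +{c}
  B via B→b: +{b}
  S via S→A S: +{b,c}
  S via S→a b: +{a}
  FIRST(S)={a,b,c}  FIRST(A)={b,c}  FIRST(B)={b}
iter 2: (stable)
  FIRST(S)={a,b,c}  FIRST(A)={b,c}  FIRST(B)={b}

FOLLOW sets:
initialize: $ ∈ FOLLOW(S)
pass 1:
  S→A S: FOLLOW(A) ⊇ FIRST(S) = {a,b,c}; new: +{a,b,c}
  S→B b A: FOLLOW(B) ⊇ FIRST(b) = {b}; new: +{b}
  S→B b A: FOLLOW(A) ⊇ FOLLOW(S) ⊇ {$}; new: +{$}
  FOLLOW(S)={$}  FOLLOW(A)={$,a,b,c}  FOLLOW(B)={b}
pass 2: done
  FOLLOW(S)={$}  FOLLOW(A)={$,a,b,c}  FOLLOW(B)={b}

FOLLOW(B) = ["b"]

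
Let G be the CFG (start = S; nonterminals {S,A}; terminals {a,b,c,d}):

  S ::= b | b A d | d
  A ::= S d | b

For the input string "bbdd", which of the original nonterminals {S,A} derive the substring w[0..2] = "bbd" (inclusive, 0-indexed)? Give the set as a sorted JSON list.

CNF form of G:
  S -> T1 X2 | b | d
  A -> S T0 | b
  T0 -> d
  T1 -> b
  X2 -> A T0

CYK table (by increasing span) (cells [i..j] with 0 ≤ i ≤ j ≤ 2 only):
  T[0,0] 'b' = {A,S,T1}  orig:{A,S}
  T[1,1] 'b' = {A,S,T1}  orig:{A,S}
  T[2,2] 'd' = {S,T0}  orig:{S}
  T[0,1] 'bb' = ∅
  T[1,2] 'bd' = {A,X2}  orig:{A}
  T[0,2] 'bbd' = {S}

Original NTs in T[0,2] deriving "bbd": ["S"]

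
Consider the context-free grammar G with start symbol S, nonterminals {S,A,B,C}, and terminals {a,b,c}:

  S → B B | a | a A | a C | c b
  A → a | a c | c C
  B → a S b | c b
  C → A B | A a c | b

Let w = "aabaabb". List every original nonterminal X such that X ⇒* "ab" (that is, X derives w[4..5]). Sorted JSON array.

CNF form of G:
  S -> B B | T0 A | T0 C | T1 T2 | a
  A -> T0 T1 | T1 C | a
  B -> T0 X3 | T1 T2
  C -> A B | A X4 | b
  T0 -> a
  T1 -> c
  T2 -> b
  X3 -> S T2
  X4 -> T0 T1

CYK table (by increasing span) — only the sub-triangle for w[4..5]:
  cell(4,4) a: {A,S,T0}  orig:{A,S}
  cell(5,5) b: {C,T2}  orig:{C}
  cell(4,5) ab: {S,X3}  orig:{S}

Original NTs in T[4,5] deriving "ab": ["S"]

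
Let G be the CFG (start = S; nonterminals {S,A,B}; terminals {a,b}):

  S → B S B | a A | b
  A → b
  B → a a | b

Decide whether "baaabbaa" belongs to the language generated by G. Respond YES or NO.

Convert to CNF:
  S -> B X1 | T0 A | b
  A -> b
  B -> T0 T0 | b
  T0 -> a
  X1 -> S B

CYK table (by increasing span):
  T[0,0] 'b' = {A,B,S}
  T[1,1] 'a' = {T0}  orig:{}
  T[2,2] 'a' = {T0}  orig:{}
  T[3,3] 'a' = {T0}  orig:{}
  T[4,4] 'b' = {A,B,S}
  T[5,5] 'b' = {A,B,S}
  T[6,6] 'a' = {T0}  orig:{}
  T[7,7] 'a' = {T0}  orig:{}
  T[0,1] 'ba' = ∅
  T[1,2] 'aa' = {B}
  T[2,3] 'aa' = {B}
  T[3,4] 'ab' = {S}
  T[4,5] 'bb' = {X1}  orig:{}
  T[5,6] 'ba' = ∅
  T[6,7] 'aa' = {B}
  T[0,2] 'baa' = {X1}  orig:{}
  T[1,3] 'aaa' = ∅
  T[2,4] 'aab' = ∅
  T[3,5] 'abb' = {X1}  orig:{}
  T[4,6] 'bba' = ∅
  T[5,7] 'baa' = {X1}  orig:{}
  T[0,3] 'baaa' = ∅
  T[1,4] 'aaab' = ∅
  T[2,5] 'aabb' = {S}
  T[3,6] 'abba' = ∅
  T[4,7] 'bbaa' = {S}
  T[0,4] 'baaab' = ∅
  T[1,5] 'aaabb' = {S}
  T[2,6] 'aabba' = ∅
  T[3,7] 'abbaa' = ∅
  T[0,5] 'baaabb' = ∅
  T[1,6] 'aaabba' = ∅
  T[2,7] 'aabbaa' = {X1}  orig:{}
  T[0,6] 'baaabba' = ∅
  T[1,7] 'aaabbaa' = {X1}  orig:{}
  T[0,7] 'baaabbaa' = {S}

S ∈ T[0,7] ⇒ YES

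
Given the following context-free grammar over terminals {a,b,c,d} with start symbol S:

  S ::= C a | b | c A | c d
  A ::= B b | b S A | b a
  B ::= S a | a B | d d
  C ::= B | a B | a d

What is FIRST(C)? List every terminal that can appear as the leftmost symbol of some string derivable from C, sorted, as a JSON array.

Compute FIRST by fixpoint:
round 1:
  A via A→b S A: +{b}
  B via B→a B: +{a}
  B via B→d d: +{d}
  C via C→B: +{a,d}
  S via S→C a: +{a,d}
  S via S→b: +{b}
  S via S→c A: +{c}
  FIRST[S]={a,b,c,d}  FIRST[A]={b}  FIRST[B]={a,d}  FIRST[C]={a,d}
round 2:
  A via A→B b: +{a,d}
  B via B→S a: +{b,c}
  C via C→B: +{b,c}
  FIRST[S]={a,b,c,d}  FIRST[A]={a,b,d}  FIRST[B]={a,b,c,d}  FIRST[C]={a,b,c,d}
round 3:
  A via A→B b: +{c}
  FIRST[S]={a,b,c,d}  FIRST[A]={a,b,c,d}  FIRST[B]={a,b,c,d}  FIRST[C]={a,b,c,d}
round 4: (no change)
  FIRST[S]={a,b,c,d}  FIRST[A]={a,b,c,d}  FIRST[B]={a,b,c,d}  FIRST[C]={a,b,c,d}

FIRST(C) = ["a", "b", "c", "d"]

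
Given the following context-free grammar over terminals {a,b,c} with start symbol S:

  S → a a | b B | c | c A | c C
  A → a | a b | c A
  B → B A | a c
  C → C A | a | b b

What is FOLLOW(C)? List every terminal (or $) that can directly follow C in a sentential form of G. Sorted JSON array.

Compute FIRST by fixpoint:
iter 1:
  A via A→a: +{a}
  A via A→c A: +{c}
  B via B→a c: +{a}
  C via C→a: +{a}
  C via C→b b: +{b}
  S via S→a a: +{a}
  S via S→b B: +{b}
  S via S→c: +{c}
  S: {a,b,c}  A: {a,c}  B: {a}  C: {a,b}
iter 2: (stable)
  S: {a,b,c}  A: {a,c}  B: {a}  C: {a,b}

FOLLOW sets:
seed FOLLOW(S) with $
pass 1:
  B→B A: FOLLOW(B) ⊇ FIRST(A) = {a,c}; new: +{a,c}
  B→B A: FOLLOW(A) ⊇ FOLLOW(B) ⊇ {a,c}; new: +{a,c}
  C→C A: FOLLOW(C) ⊇ FIRST(A) = {a,c}; new: +{a,c}
  S→b B: FOLLOW(B) ⊇ FOLLOW(S) ⊇ {$}; new: +{$}
  S→c A: FOLLOW(A) ⊇ FOLLOW(S) ⊇ {$}; new: +{$}
  S→c C: FOLLOW(C) ⊇ FOLLOW(S) ⊇ {$}; new: +{$}
  FOLLOW(S)={$}  FOLLOW(A)={$,a,c}  FOLLOW(B)={$,a,c}  FOLLOW(C)={$,a,c}
pass 2: done
  FOLLOW(S)={$}  FOLLOW(A)={$,a,c}  FOLLOW(B)={$,a,c}  FOLLOW(C)={$,a,c}

FOLLOW(C) = ["$", "a", "c"]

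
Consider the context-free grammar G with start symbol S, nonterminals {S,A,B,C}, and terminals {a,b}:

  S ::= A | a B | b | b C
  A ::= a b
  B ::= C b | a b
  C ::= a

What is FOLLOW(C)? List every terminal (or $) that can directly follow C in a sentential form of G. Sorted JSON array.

FIRST sets, iterate to fixpoint:
round 1:
  A via A→a b: +{a}
  B via B→a b: +{a}
  C via C→a: +{a}
  S via S→A: +{a}
  S via S→b: +{b}
  FIRST[S]={a,b}  FIRST[A]={a}  FIRST[B]={a}  FIRST[C]={a}
round 2: (stable)
  FIRST[S]={a,b}  FIRST[A]={a}  FIRST[B]={a}  FIRST[C]={a}

FOLLOW iteration:
seed FOLLOW(S) with $
round 1:
  B→C b: FOLLOW(C) ⊇ FIRST(b) = {b}; new: +{b}
  S→A: FOLLOW(A) ⊇ FOLLOW(S) ⊇ {$}; new: +{$}
  S→a B: FOLLOW(B) ⊇ FOLLOW(S) ⊇ {$}; new: +{$}
  S→b C: FOLLOW(C) ⊇ FOLLOW(S) ⊇ {$}; new: +{$}
  FOLLOW[S]={$}  FOLLOW[A]={$}  FOLLOW[B]={$}  FOLLOW[C]={$,b}
round 2: (stable)
  FOLLOW[S]={$}  FOLLOW[A]={$}  FOLLOW[B]={$}  FOLLOW[C]={$,b}

FOLLOW(C) = ["$", "b"]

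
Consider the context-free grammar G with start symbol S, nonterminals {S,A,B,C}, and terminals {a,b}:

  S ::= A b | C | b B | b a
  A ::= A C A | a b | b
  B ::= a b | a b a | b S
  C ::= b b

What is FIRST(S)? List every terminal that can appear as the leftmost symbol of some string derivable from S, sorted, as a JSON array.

FIRST iteration:
pass 1:
  A via A→a b: +{a}
  A via A→b: +{b}
  B via B→a b: +{a}
  B via B→b S: +{b}
  C via C→b b: +{b}
  S via S→A b: +{a,b}
  FIRST(S)={a,b}  FIRST(A)={a,b}  FIRST(B)={a,b}  FIRST(C)={b}
pass 2: — fixpoint
  FIRST(S)={a,b}  FIRST(A)={a,b}  FIRST(B)={a,b}  FIRST(C)={b}

FIRST(S) = ["a", "b"]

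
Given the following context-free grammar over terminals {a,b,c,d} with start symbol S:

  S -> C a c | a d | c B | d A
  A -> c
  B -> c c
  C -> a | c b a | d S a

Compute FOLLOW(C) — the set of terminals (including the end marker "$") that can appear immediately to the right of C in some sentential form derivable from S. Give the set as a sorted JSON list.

FIRST sets, iterate to fixpoint:
iter 1:
  A via A→c: +{c}
  B via B→c c: +{c}
  C via C→a: +{a}
  C via C→c b a: +{c}
  C via C→d S a: +{d}
  S via S→C a c: +{a,c,d}
  FIRST(S)={a,c,d}  FIRST(A)={c}  FIRST(B)={c}  FIRST(C)={a,c,d}
iter 2: done
  FIRST(S)={a,c,d}  FIRST(A)={c}  FIRST(B)={c}  FIRST(C)={a,c,d}

Compute FOLLOW by fixpoint:
seed FOLLOW(S) with $
round 1:
  C→d S a: FOLLOW(S) ⊇ FIRST(a) = {a}; new: +{a}
  S→C a c: FOLLOW(C) ⊇ FIRST(a) = {a}; new: +{a}
  S→c B: FOLLOW(B) ⊇ FOLLOW(S) ⊇ {$,a}; new: +{$,a}
  S→d A: FOLLOW(A) ⊇ FOLLOW(S) ⊇ {$,a}; new: +{$,a}
  FOLLOW(S)={$,a}  FOLLOW(A)={$,a}  FOLLOW(B)={$,a}  FOLLOW(C)={a}
round 2: done
  FOLLOW(S)={$,a}  FOLLOW(A)={$,a}  FOLLOW(B)={$,a}  FOLLOW(C)={a}

FOLLOW(C) = ["a"]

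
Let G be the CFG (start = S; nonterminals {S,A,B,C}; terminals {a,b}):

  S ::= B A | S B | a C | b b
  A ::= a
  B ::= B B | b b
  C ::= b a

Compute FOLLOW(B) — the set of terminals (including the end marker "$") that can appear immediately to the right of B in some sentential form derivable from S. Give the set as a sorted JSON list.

FIRST iteration:
iter 1:
  A via A→a: +{a}
  B via B→b b: +{b}
  C via C→b a: +{b}
  S via S→B A: +{b}
  S via S→a C: +{a}
  FIRST[S]={a,b}  FIRST[A]={a}  FIRST[B]={b}  FIRST[C]={b}
iter 2: (no change)
  FIRST[S]={a,b}  FIRST[A]={a}  FIRST[B]={b}  FIRST[C]={b}

FOLLOW sets:
FOLLOW(S) := {$}
iter 1:
  B→B B: FOLLOW(B) ⊇ FIRST(B) = {b}; new: +{b}
  S→B A: FOLLOW(B) ⊇ FIRST(A) = {a}; new: +{a}
  S→B A: FOLLOW(A) ⊇ FOLLOW(S) ⊇ {$}; new: +{$}
  S→S B: FOLLOW(S) ⊇ FIRST(B) = {b}; new: +{b}
  S→S B: FOLLOW(B) ⊇ FOLLOW(S) ⊇ {$,b}; new: +{$}
  S→a C: FOLLOW(C) ⊇ FOLLOW(S) ⊇ {$,b}; new: +{$,b}
  FOLLOW[S]={$,b}  FOLLOW[A]={$}  FOLLOW[B]={$,a,b}  FOLLOW[C]={$,b}
iter 2:
  S→B A: FOLLOW(A) ⊇ FOLLOW(S) ⊇ {$,b}; new: +{b}
  FOLLOW[S]={$,b}  FOLLOW[A]={$,b}  FOLLOW[B]={$,a,b}  FOLLOW[C]={$,b}
iter 3: (stable)
  FOLLOW[S]={$,b}  FOLLOW[A]={$,b}  FOLLOW[B]={$,a,b}  FOLLOW[C]={$,b}

FOLLOW(B) = ["$", "a", "b"]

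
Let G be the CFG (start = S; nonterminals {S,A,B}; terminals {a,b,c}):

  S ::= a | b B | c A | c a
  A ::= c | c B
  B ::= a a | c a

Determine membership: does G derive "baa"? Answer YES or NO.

Convert to CNF:
  S -> T0 A | T0 T1 | T2 B | a
  A -> T0 B | c
  B -> T0 T1 | T1 T1
  T0 -> c
  T1 -> a
  T2 -> b

CYK table (by increasing span):
  cell(0,0) b: {T2}  orig:{}
  cell(1,1) a: {S,T1}  orig:{S}
  cell(2,2) a: {S,T1}  orig:{S}
  cell(0,1) ba: ∅
  cell(1,2) aa: {B}
  cell(0,2) baa: {S}

S ∈ T[0,2] ⇒ YES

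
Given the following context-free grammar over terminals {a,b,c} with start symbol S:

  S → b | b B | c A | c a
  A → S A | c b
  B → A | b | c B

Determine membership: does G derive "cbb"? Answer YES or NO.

CNF form of G:
  S -> T0 A | T0 T2 | T1 B | b
  A -> S A | T0 T1
  B -> S A | T0 B | T0 T1 | b
  T0 -> c
  T1 -> b
  T2 -> a

CYK fill:
  [0..0]={T0}  "c"  orig:{}
  [1..1]={B,S,T1}  "b"  orig:{B,S}
  [2..2]={B,S,T1}  "b"  orig:{B,S}
  [0..1]={A,B}  "cb"
  [1..2]={S}  "bb"
  [0..2]=∅  "cbb"

S ∉ T[0,2] ⇒ NO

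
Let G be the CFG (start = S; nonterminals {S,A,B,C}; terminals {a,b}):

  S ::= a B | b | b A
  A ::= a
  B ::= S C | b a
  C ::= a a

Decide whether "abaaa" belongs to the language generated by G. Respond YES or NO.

Convert to CNF:
  S -> T0 A | T1 B | b
  A -> a
  B -> S C | T0 T1
  C -> T1 T1
  T0 -> b
  T1 -> a

CYK fill:
  [0..0]={A,T1}  "a"  orig:{A}
  [1..1]={S,T0}  "b"  orig:{S}
  [2..2]={A,T1}  "a"  orig:{A}
  [3..3]={A,T1}  "a"  orig:{A}
  [4..4]={A,T1}  "a"  orig:{A}
  [0..1]=∅  "ab"
  [1..2]={B,S}  "ba"
  [2..3]={C}  "aa"
  [3..4]={C}  "aa"
  [0..2]={S}  "aba"
  [1..3]={B}  "baa"
  [2..4]=∅  "aaa"
  [0..3]={S}  "abaa"
  [1..4]={B}  "baaa"
  [0..4]={B,S}  "abaaa"

S ∈ T[0,4] ⇒ YES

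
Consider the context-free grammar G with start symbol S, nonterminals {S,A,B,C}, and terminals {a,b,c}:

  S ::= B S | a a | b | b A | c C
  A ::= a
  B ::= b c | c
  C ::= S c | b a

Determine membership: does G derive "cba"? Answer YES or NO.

Convert to CNF:
  S -> B S | T0 A | T1 C | T2 T2 | b
  A -> a
  B -> T0 T1 | c
  C -> S T1 | T0 T2
  T0 -> b
  T1 -> c
  T2 -> a

CYK fill:
  T[0,0] 'c' = {B,T1}  orig:{B}
  T[1,1] 'b' = {S,T0}  orig:{S}
  T[2,2] 'a' = {A,T2}  orig:{A}
  T[0,1] 'cb' = {S}
  T[1,2] 'ba' = {C,S}
  T[0,2] 'cba' = {S}

S ∈ T[0,2] ⇒ YES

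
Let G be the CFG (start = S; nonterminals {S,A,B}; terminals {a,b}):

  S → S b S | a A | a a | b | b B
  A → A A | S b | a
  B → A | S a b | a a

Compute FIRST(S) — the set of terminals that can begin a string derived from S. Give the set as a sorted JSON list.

FIRST sets, iterate to fixpoint:
[1]
  A via A→a: +{a}
  B via B→A: +{a}
  S via S→a A: +{a}
  S via S→b: +{b}
  FIRST[S]={a,b}  FIRST[A]={a}  FIRST[B]={a}
[2]
  A via A→S b: +{b}
  B via B→A: +{b}
  FIRST[S]={a,b}  FIRST[A]={a,b}  FIRST[B]={a,b}
[3] done
  FIRST[S]={a,b}  FIRST[A]={a,b}  FIRST[B]={a,b}

FIRST(S) = ["a", "b"]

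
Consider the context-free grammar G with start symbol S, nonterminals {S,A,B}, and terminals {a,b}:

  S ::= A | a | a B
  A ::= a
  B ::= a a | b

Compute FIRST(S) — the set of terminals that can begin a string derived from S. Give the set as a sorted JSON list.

FIRST iteration:
[1]
  A via A→a: +{a}
  B via B→a a: +{a}
  B via B→b: +{b}
  S via S→A: +{a}
  S: {a}  A: {a}  B: {a,b}
[2] (no change)
  S: {a}  A: {a}  B: {a,b}

FIRST(S) = ["a"]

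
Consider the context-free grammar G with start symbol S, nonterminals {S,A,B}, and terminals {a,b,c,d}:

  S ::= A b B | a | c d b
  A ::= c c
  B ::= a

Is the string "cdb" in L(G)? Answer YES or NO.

Convert to CNF:
  S -> A X3 | T0 X4 | a
  A -> T0 T0
  B -> a
  T0 -> c
  T1 -> b
  T2 -> d
  X3 -> T1 B
  X4 -> T2 T1

CYK fill:
  cell(0,0) c: {T0}  orig:{}
  cell(1,1) d: {T2}  orig:{}
  cell(2,2) b: {T1}  orig:{}
  cell(0,1) cd: ∅
  cell(1,2) db: {X4}  orig:{}
  cell(0,2) cdb: {S}

S ∈ T[0,2] ⇒ YES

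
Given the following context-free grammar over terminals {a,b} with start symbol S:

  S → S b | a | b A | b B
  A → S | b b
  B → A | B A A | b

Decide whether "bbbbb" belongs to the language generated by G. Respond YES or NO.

CNF form of G:
  S -> S T0 | T0 A | T0 B | a
  A -> S T0 | T0 A | T0 B | T0 T0 | a
  B -> B X1 | S T0 | T0 A | T0 B | T0 T0 | a | b
  T0 -> b
  X1 -> A A

CYK table (by increasing span):
  T[0,0] 'b' = {B,T0}  orig:{B}
  T[1,1] 'b' = {B,T0}  orig:{B}
  T[2,2] 'b' = {B,T0}  orig:{B}
  T[3,3] 'b' = {B,T0}  orig:{B}
  T[4,4] 'b' = {B,T0}  orig:{B}
  T[0,1] 'bb' = {A,B,S}
  T[1,2] 'bb' = {A,B,S}
  T[2,3] 'bb' = {A,B,S}
  T[3,4] 'bb' = {A,B,S}
  T[0,2] 'bbb' = {A,B,S}
  T[1,3] 'bbb' = {A,B,S}
  T[2,4] 'bbb' = {A,B,S}
  T[0,3] 'bbbb' = {A,B,S,X1}  orig:{A,B,S}
  T[1,4] 'bbbb' = {A,B,S,X1}  orig:{A,B,S}
  T[0,4] 'bbbbb' = {A,B,S,X1}  orig:{A,B,S}

S ∈ T[0,4] ⇒ YES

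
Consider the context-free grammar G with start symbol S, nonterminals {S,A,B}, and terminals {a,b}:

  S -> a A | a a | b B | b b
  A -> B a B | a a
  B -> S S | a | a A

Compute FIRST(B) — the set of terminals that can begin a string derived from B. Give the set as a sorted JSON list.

FIRST iteration:
iter 1:
  A via A→a a: +{a}
  B via B→a: +{a}
  S via S→a A: +{a}
  S via S→b B: +{b}
  FIRST[S]={a,b}  FIRST[A]={a}  FIRST[B]={a}
iter 2:
  B via B→S S: +{b}
  FIRST[S]={a,b}  FIRST[A]={a}  FIRST[B]={a,b}
iter 3:
  A via A→B a B: +{b}
  FIRST[S]={a,b}  FIRST[A]={a,b}  FIRST[B]={a,b}
iter 4: done
  FIRST[S]={a,b}  FIRST[A]={a,b}  FIRST[B]={a,b}

FIRST(B) = ["a", "b"]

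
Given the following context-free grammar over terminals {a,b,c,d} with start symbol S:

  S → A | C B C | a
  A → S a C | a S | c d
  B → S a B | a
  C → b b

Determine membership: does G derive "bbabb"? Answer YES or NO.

Convert to CNF:
  S -> C X6 | S X7 | T0 S | T1 T2 | a
  A -> S X4 | T0 S | T1 T2
  B -> S X5 | a
  C -> T3 T3
  T0 -> a
  T1 -> c
  T2 -> d
  T3 -> b
  X4 -> T0 C
  X5 -> T0 B
  X6 -> B C
  X7 -> T0 C

CYK fill:
  T[0,0] 'b' = {T3}  orig:{}
  T[1,1] 'b' = {T3}  orig:{}
  T[2,2] 'a' = {B,S,T0}  orig:{B,S}
  T[3,3] 'b' = {T3}  orig:{}
  T[4,4] 'b' = {T3}  orig:{}
  T[0,1] 'bb' = {C}
  T[1,2] 'ba' = ∅
  T[2,3] 'ab' = ∅
  T[3,4] 'bb' = {C}
  T[0,2] 'bba' = ∅
  T[1,3] 'bab' = ∅
  T[2,4] 'abb' = {X4,X6,X7}  orig:{}
  T[0,3] 'bbab' = ∅
  T[1,4] 'babb' = ∅
  T[0,4] 'bbabb' = {S}

S ∈ T[0,4] ⇒ YES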